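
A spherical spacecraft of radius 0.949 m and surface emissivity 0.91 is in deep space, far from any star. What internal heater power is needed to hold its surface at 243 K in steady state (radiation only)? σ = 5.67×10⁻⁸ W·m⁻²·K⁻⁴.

P ≈ 2040 W

P = εσ·4πr²·T⁴.
4πr² = 11.32 m²; T⁴ = 3.487×10⁹ K⁴.
P = 0.91·5.67×10⁻⁸·11.32·3.487×10⁹.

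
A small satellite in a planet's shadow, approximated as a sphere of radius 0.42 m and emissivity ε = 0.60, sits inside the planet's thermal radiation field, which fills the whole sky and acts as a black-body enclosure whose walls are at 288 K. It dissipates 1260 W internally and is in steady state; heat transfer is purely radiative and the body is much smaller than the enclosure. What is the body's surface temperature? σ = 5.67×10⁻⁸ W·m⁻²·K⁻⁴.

T ≈ 392 K

For a small grey body in a large enclosure, net radiated power = εσA(T⁴ − T_w⁴).
Steady state: P = εσA(T⁴ − T_w⁴) with A = 4πr² = 2.217 m².
T⁴ = P/(εσA) + T_w⁴ = 1260/(0.60·5.67×10⁻⁸·2.217) + (288)⁴
    = 1.671×10¹⁰ + 6.880×10⁹ = 2.359×10¹⁰ K⁴.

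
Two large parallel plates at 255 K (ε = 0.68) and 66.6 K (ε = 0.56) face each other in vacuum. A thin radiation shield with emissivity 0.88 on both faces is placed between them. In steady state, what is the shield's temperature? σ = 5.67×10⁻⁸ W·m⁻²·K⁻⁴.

In steady state the net flux on the hot side equals that on the cold side.
σ(T₁⁴−T_s⁴)/D₁ = σ(T_s⁴−T₂⁴)/D₂, with D₁ = 1/ε₁+1/ε_s−1 = 1.607, D₂ = 1/ε_s+1/ε₂−1 = 1.922.
Solve for T_s⁴: T_s⁴ = (D₂·T₁⁴ + D₁·T₂⁴)/(D₁+D₂) = 2.312×10⁹ K⁴.

T_s ≈ 219 K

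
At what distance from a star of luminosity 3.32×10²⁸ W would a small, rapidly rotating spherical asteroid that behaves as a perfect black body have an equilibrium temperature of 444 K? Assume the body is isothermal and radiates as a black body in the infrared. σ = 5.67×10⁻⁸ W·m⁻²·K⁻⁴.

For an isothermal black-emitting sphere, (1−a)S·πr² = σ·4πr²·T⁴ ⇒ S = 4σT⁴/(1−a).
S = 4·5.67×10⁻⁸·(444)⁴/1.00 = 8814 W/m².
Flux falls as S = L/(4πd²), so d = √(L/(4πS)) = √(3.32×10²⁸/(4π·8814)).

d ≈ 5.47×10¹¹ m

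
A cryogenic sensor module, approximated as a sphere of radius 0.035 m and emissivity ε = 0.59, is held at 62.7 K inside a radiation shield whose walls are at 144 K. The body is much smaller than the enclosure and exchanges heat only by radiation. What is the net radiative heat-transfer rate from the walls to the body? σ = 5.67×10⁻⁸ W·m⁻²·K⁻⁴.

P_net ≈ 0.213 W

For a small grey body in a large enclosure: P_net = εσA(T_body⁴ − T_wall⁴).
A = 4πr² = 0.01539 m²; T_body⁴ − T_wall⁴ = 1.546×10⁷ − 4.300×10⁸ = -4.145×10⁸ K⁴.
|P_net| = 0.59·5.67×10⁻⁸·0.01539·4.145×10⁸.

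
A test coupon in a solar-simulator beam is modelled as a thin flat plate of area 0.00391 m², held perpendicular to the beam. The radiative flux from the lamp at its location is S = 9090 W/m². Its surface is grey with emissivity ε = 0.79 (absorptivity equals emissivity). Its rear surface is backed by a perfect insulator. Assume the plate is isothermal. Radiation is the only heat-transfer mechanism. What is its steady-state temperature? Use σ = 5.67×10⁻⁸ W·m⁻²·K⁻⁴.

At equilibrium, absorbed power = emitted power.
Absorbing cross-section = A = 0.003910 m²; emitting surface = A = 0.003910 m² (ratio 1).
εS·A_cross = εσ·A_surf·T⁴  ⇒  T⁴ = S/(1σ)   (ε cancels).
T⁴ = 9090/(1·5.67×10⁻⁸) = 1.603×10¹¹ K⁴.
T = (1.603×10¹¹)^(1/4).

T ≈ 633 K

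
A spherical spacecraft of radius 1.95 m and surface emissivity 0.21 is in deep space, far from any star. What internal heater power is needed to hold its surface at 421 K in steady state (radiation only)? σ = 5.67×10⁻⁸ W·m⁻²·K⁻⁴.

P ≈ 17900 W

P = εσ·4πr²·T⁴.
4πr² = 47.78 m²; T⁴ = 3.141×10¹⁰ K⁴.
P = 0.21·5.67×10⁻⁸·47.78·3.141×10¹⁰.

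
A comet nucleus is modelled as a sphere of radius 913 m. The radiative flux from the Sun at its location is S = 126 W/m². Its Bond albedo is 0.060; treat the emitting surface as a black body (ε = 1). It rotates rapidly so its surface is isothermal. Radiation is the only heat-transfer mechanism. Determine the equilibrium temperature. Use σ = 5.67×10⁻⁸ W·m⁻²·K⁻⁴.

T ≈ 151 K

At equilibrium, absorbed power = emitted power.
Absorbing cross-section = πr² = 2.619×10⁶ m²; emitting surface = 4πr² = 1.047×10⁷ m² (ratio 4).
(1−a)S·A_cross = εσ·A_surf·T⁴  ⇒  T⁴ = (1−a)S/(4σ).
T⁴ = 0.940·126/(4·5.67×10⁻⁸) = 5.222×10⁸ K⁴.
T = (5.222×10⁸)^(1/4).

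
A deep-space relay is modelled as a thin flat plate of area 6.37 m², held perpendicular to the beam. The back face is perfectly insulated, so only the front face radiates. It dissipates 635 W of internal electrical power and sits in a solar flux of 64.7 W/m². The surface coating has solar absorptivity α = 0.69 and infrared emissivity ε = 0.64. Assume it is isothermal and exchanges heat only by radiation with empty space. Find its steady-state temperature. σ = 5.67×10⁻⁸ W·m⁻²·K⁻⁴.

T ≈ 251 K

At steady state, absorbed solar power + internal power = radiated power.
Absorbed: α·S·A_cross = 0.69·64.7·6.370 = 284.4 W (cross-section A).
Total input = 284.4 + 635 = 919.4 W.
Radiated: εσ·A_surf·T⁴ with A_surf = A = 6.370 m².
T⁴ = 919.4/(0.64·5.67×10⁻⁸·6.370) = 3.977×10⁹ K⁴.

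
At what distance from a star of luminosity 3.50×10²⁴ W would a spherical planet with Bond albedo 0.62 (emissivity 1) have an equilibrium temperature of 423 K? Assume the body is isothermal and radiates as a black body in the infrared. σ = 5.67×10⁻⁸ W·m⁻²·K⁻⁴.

d ≈ 3.82×10⁹ m

For an isothermal black-emitting sphere, (1−a)S·πr² = σ·4πr²·T⁴ ⇒ S = 4σT⁴/(1−a).
S = 4·5.67×10⁻⁸·(423)⁴/0.380 = 19110 W/m².
Flux falls as S = L/(4πd²), so d = √(L/(4πS)) = √(3.50×10²⁴/(4π·19110)).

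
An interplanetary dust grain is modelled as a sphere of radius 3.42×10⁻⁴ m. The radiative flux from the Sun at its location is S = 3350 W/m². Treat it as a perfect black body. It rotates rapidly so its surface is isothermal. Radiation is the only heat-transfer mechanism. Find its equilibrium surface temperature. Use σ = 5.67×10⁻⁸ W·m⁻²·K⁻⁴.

At equilibrium, absorbed power = emitted power.
Absorbing cross-section = πr² = 3.675×10⁻⁷ m²; emitting surface = 4πr² = 1.470×10⁻⁶ m² (ratio 4).
S·A_cross = εσ·A_surf·T⁴  ⇒  T⁴ = S/(4σ).
T⁴ = 1.00·3350/(4·5.67×10⁻⁸) = 1.477×10¹⁰ K⁴.
T = (1.477×10¹⁰)^(1/4).

T ≈ 349 K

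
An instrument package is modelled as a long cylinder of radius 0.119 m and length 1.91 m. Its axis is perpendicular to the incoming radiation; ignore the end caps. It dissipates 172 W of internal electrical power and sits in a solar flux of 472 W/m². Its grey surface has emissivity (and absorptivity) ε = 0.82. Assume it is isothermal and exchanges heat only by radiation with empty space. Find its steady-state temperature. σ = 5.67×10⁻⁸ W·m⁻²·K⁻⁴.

At steady state, absorbed solar power + internal power = radiated power.
Absorbed: α·S·A_cross = 0.82·472·0.4546 = 175.9 W (cross-section 2rL).
Total input = 175.9 + 172 = 347.9 W.
Radiated: εσ·A_surf·T⁴ with A_surf = 2πrL = 1.428 m².
T⁴ = 347.9/(0.82·5.67×10⁻⁸·1.428) = 5.240×10⁹ K⁴.

T ≈ 269 K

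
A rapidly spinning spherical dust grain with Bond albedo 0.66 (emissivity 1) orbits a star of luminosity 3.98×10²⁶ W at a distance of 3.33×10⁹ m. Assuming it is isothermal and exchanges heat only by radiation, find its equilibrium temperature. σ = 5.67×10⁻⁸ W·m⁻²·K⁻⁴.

First find the stellar flux at distance d: S = L/(4πd²) = 3.98×10²⁶/(4π·(3.33×10⁹)²) = 2.856×10⁶ W/m².
For an isothermal sphere, absorbed (1−a)S·πr² = emitted σ·4πr²·T⁴, so T⁴ = (1−a)S/(4σ).
T⁴ = 0.340·2.856×10⁶/(4·5.67×10⁻⁸) = 4.282×10¹² K⁴.

T ≈ 1440 K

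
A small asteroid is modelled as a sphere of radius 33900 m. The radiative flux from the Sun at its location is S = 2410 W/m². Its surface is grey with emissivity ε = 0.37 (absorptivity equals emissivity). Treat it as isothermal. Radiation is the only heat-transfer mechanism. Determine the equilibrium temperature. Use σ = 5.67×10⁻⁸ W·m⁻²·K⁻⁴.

T ≈ 321 K

At equilibrium, absorbed power = emitted power.
Absorbing cross-section = πr² = 3.610×10⁹ m²; emitting surface = 4πr² = 1.444×10¹⁰ m² (ratio 4).
εS·A_cross = εσ·A_surf·T⁴  ⇒  T⁴ = S/(4σ)   (ε cancels).
T⁴ = 2410/(4·5.67×10⁻⁸) = 1.063×10¹⁰ K⁴.
T = (1.063×10¹⁰)^(1/4).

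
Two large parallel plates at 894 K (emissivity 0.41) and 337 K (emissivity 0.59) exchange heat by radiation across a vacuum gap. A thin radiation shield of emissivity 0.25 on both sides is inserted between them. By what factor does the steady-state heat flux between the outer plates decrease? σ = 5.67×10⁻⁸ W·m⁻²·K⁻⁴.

factor ≈ 3.23

Without shield: q₀ = σΔ(T⁴)/(1/ε₁+1/ε₂−1) with denominator 3.134.
With shield the two gaps are in series; the resistances add: (1/ε₁+1/ε_s−1)+(1/ε_s+1/ε₂−1) = 5.439+4.695 = 10.13.
Heat-flux ratio q₀/q = 10.13/3.134.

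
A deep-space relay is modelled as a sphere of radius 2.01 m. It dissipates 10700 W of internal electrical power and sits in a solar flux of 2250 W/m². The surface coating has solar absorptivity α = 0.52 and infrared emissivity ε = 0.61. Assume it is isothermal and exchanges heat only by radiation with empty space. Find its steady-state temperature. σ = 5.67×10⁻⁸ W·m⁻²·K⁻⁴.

At steady state, absorbed solar power + internal power = radiated power.
Absorbed: α·S·A_cross = 0.52·2250·12.69 = 14850 W (cross-section πr²).
Total input = 14850 + 10700 = 25550 W.
Radiated: εσ·A_surf·T⁴ with A_surf = 4πr² = 50.77 m².
T⁴ = 25550/(0.61·5.67×10⁻⁸·50.77) = 1.455×10¹⁰ K⁴.

T ≈ 347 K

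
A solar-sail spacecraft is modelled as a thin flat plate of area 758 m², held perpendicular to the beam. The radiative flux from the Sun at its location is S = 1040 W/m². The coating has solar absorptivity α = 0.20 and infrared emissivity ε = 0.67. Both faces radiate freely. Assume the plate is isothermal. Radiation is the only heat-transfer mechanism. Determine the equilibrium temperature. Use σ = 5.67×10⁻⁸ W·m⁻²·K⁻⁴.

At equilibrium, absorbed power = emitted power.
Absorbing cross-section = A = 758.0 m²; emitting surface = 2A = 1516 m² (ratio 2).
αS·A_cross = εσ·A_surf·T⁴  ⇒  T⁴ = αS/(ε·2σ).
T⁴ = 0.200·1040/(0.67·2·5.67×10⁻⁸) = 2.738×10⁹ K⁴.
T = (2.738×10⁹)^(1/4).

T ≈ 229 K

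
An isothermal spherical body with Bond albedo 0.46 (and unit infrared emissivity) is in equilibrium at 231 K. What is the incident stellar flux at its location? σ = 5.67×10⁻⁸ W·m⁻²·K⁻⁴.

S ≈ 1200 W/m²

(1−a)S·πr² = σ·4πr²·T⁴ ⇒ S = 4σT⁴/(1−a).
S = 4·5.67×10⁻⁸·2.847×10⁹/0.540.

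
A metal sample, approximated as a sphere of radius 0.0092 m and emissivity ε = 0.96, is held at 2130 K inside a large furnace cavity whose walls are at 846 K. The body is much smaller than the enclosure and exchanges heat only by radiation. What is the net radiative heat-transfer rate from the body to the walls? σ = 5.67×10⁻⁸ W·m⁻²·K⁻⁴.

For a small grey body in a large enclosure: P_net = εσA(T_body⁴ − T_wall⁴).
A = 4πr² = 0.001064 m²; T_body⁴ − T_wall⁴ = 2.058×10¹³ − 5.122×10¹¹ = 2.007×10¹³ K⁴.
|P_net| = 0.96·5.67×10⁻⁸·0.001064·2.007×10¹³.

P_net ≈ 1160 W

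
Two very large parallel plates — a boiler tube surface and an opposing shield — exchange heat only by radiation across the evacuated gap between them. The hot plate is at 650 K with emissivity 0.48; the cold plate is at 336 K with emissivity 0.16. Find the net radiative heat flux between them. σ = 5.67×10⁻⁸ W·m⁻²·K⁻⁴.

q ≈ 1280 W/m²

For two infinite grey parallel plates, q = σ(T₁⁴ − T₂⁴)/(1/ε₁ + 1/ε₂ − 1).
T₁⁴ − T₂⁴ = 1.785×10¹¹ − 1.275×10¹⁰ = 1.658×10¹¹ K⁴.
1/ε₁ + 1/ε₂ − 1 = 2.083 + 6.250 − 1 = 7.333.
q = 5.67×10⁻⁸ × 1.658×10¹¹ / 7.333.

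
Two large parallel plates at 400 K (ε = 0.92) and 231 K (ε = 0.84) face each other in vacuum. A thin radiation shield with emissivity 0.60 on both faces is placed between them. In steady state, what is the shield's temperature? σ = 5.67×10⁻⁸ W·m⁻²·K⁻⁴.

T_s ≈ 347 K

In steady state the net flux on the hot side equals that on the cold side.
σ(T₁⁴−T_s⁴)/D₁ = σ(T_s⁴−T₂⁴)/D₂, with D₁ = 1/ε₁+1/ε_s−1 = 1.754, D₂ = 1/ε_s+1/ε₂−1 = 1.857.
Solve for T_s⁴: T_s⁴ = (D₂·T₁⁴ + D₁·T₂⁴)/(D₁+D₂) = 1.455×10¹⁰ K⁴.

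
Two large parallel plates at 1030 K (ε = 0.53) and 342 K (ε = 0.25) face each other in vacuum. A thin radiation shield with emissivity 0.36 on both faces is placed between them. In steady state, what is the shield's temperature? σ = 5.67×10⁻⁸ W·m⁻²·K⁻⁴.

In steady state the net flux on the hot side equals that on the cold side.
σ(T₁⁴−T_s⁴)/D₁ = σ(T_s⁴−T₂⁴)/D₂, with D₁ = 1/ε₁+1/ε_s−1 = 3.665, D₂ = 1/ε_s+1/ε₂−1 = 5.778.
Solve for T_s⁴: T_s⁴ = (D₂·T₁⁴ + D₁·T₂⁴)/(D₁+D₂) = 6.940×10¹¹ K⁴.

T_s ≈ 913 K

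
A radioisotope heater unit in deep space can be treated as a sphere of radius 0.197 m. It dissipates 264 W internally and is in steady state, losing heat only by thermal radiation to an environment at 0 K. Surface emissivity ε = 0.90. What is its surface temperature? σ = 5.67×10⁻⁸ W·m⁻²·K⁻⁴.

T ≈ 321 K

Steady state: internal power = radiated power, P = εσA T⁴.
Radiating area A = 4πr² = 0.4877 m².
T⁴ = P/(εσA) = 264/(0.90·5.67×10⁻⁸·0.4877) = 1.061×10¹⁰ K⁴.
T = (1.061×10¹⁰)^(1/4).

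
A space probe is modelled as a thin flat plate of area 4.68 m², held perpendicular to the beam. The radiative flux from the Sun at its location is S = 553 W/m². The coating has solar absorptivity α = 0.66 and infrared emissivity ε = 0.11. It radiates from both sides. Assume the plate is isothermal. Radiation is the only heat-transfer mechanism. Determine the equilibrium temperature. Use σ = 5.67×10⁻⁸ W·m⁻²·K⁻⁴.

T ≈ 414 K

At equilibrium, absorbed power = emitted power.
Absorbing cross-section = A = 4.680 m²; emitting surface = 2A = 9.360 m² (ratio 2).
αS·A_cross = εσ·A_surf·T⁴  ⇒  T⁴ = αS/(ε·2σ).
T⁴ = 0.660·553/(0.11·2·5.67×10⁻⁸) = 2.926×10¹⁰ K⁴.
T = (2.926×10¹⁰)^(1/4).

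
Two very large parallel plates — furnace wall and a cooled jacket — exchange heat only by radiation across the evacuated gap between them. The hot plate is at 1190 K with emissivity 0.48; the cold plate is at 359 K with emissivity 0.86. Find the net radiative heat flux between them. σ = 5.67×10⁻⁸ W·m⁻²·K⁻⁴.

q ≈ 50200 W/m²

For two infinite grey parallel plates, q = σ(T₁⁴ − T₂⁴)/(1/ε₁ + 1/ε₂ − 1).
T₁⁴ − T₂⁴ = 2.005×10¹² − 1.661×10¹⁰ = 1.989×10¹² K⁴.
1/ε₁ + 1/ε₂ − 1 = 2.083 + 1.163 − 1 = 2.246.
q = 5.67×10⁻⁸ × 1.989×10¹² / 2.246.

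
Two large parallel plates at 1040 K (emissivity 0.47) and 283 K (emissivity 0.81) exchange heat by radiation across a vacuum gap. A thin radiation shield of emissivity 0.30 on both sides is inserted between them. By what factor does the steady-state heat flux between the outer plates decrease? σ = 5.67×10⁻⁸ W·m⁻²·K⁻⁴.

Without shield: q₀ = σΔ(T⁴)/(1/ε₁+1/ε₂−1) with denominator 2.362.
With shield the two gaps are in series; the resistances add: (1/ε₁+1/ε_s−1)+(1/ε_s+1/ε₂−1) = 4.461+3.568 = 8.029.
Heat-flux ratio q₀/q = 8.029/2.362.

factor ≈ 3.40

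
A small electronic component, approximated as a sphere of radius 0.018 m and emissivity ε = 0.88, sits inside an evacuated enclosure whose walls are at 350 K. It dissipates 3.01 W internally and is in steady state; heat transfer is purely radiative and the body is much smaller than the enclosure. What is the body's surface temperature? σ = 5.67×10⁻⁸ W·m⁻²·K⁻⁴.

For a small grey body in a large enclosure, net radiated power = εσA(T⁴ − T_w⁴).
Steady state: P = εσA(T⁴ − T_w⁴) with A = 4πr² = 0.004072 m².
T⁴ = P/(εσA) + T_w⁴ = 3.01/(0.88·5.67×10⁻⁸·0.004072) + (350)⁴
    = 1.482×10¹⁰ + 1.501×10¹⁰ = 2.982×10¹⁰ K⁴.

T ≈ 416 K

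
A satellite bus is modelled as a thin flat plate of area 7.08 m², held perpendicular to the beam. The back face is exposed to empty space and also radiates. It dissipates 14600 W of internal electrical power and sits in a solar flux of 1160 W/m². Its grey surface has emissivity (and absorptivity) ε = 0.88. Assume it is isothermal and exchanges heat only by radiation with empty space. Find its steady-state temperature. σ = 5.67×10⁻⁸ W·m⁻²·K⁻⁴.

T ≈ 419 K

At steady state, absorbed solar power + internal power = radiated power.
Absorbed: α·S·A_cross = 0.88·1160·7.080 = 7227 W (cross-section A).
Total input = 7227 + 14600 = 21830 W.
Radiated: εσ·A_surf·T⁴ with A_surf = 2A = 14.16 m².
T⁴ = 21830/(0.88·5.67×10⁻⁸·14.16) = 3.089×10¹⁰ K⁴.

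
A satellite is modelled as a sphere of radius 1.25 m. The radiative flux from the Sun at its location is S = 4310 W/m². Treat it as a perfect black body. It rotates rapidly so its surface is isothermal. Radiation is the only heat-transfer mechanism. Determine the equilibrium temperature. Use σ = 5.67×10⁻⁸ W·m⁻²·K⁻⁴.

T ≈ 371 K

At equilibrium, absorbed power = emitted power.
Absorbing cross-section = πr² = 4.909 m²; emitting surface = 4πr² = 19.63 m² (ratio 4).
S·A_cross = εσ·A_surf·T⁴  ⇒  T⁴ = S/(4σ).
T⁴ = 1.00·4310/(4·5.67×10⁻⁸) = 1.900×10¹⁰ K⁴.
T = (1.900×10¹⁰)^(1/4).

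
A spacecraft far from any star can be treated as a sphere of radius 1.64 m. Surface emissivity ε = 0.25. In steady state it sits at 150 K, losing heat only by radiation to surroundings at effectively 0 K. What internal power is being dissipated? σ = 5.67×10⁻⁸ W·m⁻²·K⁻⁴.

Steady state: P = εσA T⁴.
A = 4πr² = 33.80 m²; T⁴ = (150)⁴ = 5.062×10⁸ K⁴.
P = 0.25 × 5.67×10⁻⁸ × 33.80 × 5.062×10⁸.

P ≈ 243 W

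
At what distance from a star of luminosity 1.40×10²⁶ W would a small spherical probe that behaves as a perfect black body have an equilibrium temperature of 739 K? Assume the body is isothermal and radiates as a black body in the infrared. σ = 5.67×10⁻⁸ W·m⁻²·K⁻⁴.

For an isothermal black-emitting sphere, (1−a)S·πr² = σ·4πr²·T⁴ ⇒ S = 4σT⁴/(1−a).
S = 4·5.67×10⁻⁸·(739)⁴/1.00 = 67640 W/m².
Flux falls as S = L/(4πd²), so d = √(L/(4πS)) = √(1.40×10²⁶/(4π·67640)).

d ≈ 1.28×10¹⁰ m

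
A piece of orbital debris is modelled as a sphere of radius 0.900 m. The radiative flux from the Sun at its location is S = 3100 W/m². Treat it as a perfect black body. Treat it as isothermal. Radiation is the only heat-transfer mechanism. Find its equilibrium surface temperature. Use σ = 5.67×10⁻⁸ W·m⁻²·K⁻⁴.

At equilibrium, absorbed power = emitted power.
Absorbing cross-section = πr² = 2.545 m²; emitting surface = 4πr² = 10.18 m² (ratio 4).
S·A_cross = εσ·A_surf·T⁴  ⇒  T⁴ = S/(4σ).
T⁴ = 1.00·3100/(4·5.67×10⁻⁸) = 1.367×10¹⁰ K⁴.
T = (1.367×10¹⁰)^(1/4).

T ≈ 342 K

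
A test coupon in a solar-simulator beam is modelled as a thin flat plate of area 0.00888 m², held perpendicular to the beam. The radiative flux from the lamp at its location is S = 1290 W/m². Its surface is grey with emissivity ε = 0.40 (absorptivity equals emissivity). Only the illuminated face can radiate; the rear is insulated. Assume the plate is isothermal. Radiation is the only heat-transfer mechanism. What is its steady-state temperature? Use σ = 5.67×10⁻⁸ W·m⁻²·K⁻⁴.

At equilibrium, absorbed power = emitted power.
Absorbing cross-section = A = 0.008880 m²; emitting surface = A = 0.008880 m² (ratio 1).
εS·A_cross = εσ·A_surf·T⁴  ⇒  T⁴ = S/(1σ)   (ε cancels).
T⁴ = 1290/(1·5.67×10⁻⁸) = 2.275×10¹⁰ K⁴.
T = (2.275×10¹⁰)^(1/4).

T ≈ 388 K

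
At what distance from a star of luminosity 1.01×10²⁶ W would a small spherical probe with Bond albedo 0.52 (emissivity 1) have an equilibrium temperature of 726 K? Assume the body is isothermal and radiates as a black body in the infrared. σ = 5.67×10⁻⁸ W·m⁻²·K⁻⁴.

For an isothermal black-emitting sphere, (1−a)S·πr² = σ·4πr²·T⁴ ⇒ S = 4σT⁴/(1−a).
S = 4·5.67×10⁻⁸·(726)⁴/0.480 = 1.313×10⁵ W/m².
Flux falls as S = L/(4πd²), so d = √(L/(4πS)) = √(1.01×10²⁶/(4π·1.313×10⁵)).

d ≈ 7.82×10⁹ m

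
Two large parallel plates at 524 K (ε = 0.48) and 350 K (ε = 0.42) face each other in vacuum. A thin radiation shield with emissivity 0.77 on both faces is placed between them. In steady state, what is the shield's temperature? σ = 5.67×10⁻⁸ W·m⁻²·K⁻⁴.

In steady state the net flux on the hot side equals that on the cold side.
σ(T₁⁴−T_s⁴)/D₁ = σ(T_s⁴−T₂⁴)/D₂, with D₁ = 1/ε₁+1/ε_s−1 = 2.382, D₂ = 1/ε_s+1/ε₂−1 = 2.680.
Solve for T_s⁴: T_s⁴ = (D₂·T₁⁴ + D₁·T₂⁴)/(D₁+D₂) = 4.697×10¹⁰ K⁴.

T_s ≈ 466 K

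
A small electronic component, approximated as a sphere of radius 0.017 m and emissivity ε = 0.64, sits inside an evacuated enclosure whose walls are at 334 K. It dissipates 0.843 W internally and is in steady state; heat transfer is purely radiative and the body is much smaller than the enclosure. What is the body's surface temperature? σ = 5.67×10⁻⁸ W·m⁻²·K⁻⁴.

T ≈ 370 K

For a small grey body in a large enclosure, net radiated power = εσA(T⁴ − T_w⁴).
Steady state: P = εσA(T⁴ − T_w⁴) with A = 4πr² = 0.003632 m².
T⁴ = P/(εσA) + T_w⁴ = 0.843/(0.64·5.67×10⁻⁸·0.003632) + (334)⁴
    = 6.397×10⁹ + 1.244×10¹⁰ = 1.884×10¹⁰ K⁴.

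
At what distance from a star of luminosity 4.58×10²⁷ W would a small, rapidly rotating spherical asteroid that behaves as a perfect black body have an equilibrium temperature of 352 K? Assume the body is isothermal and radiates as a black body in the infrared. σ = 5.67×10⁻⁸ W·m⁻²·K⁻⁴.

d ≈ 3.24×10¹¹ m

For an isothermal black-emitting sphere, (1−a)S·πr² = σ·4πr²·T⁴ ⇒ S = 4σT⁴/(1−a).
S = 4·5.67×10⁻⁸·(352)⁴/1.00 = 3482 W/m².
Flux falls as S = L/(4πd²), so d = √(L/(4πS)) = √(4.58×10²⁷/(4π·3482)).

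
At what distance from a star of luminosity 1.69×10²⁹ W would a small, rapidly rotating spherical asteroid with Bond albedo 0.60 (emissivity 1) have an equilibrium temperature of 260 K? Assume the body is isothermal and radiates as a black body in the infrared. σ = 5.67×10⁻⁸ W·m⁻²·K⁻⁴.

For an isothermal black-emitting sphere, (1−a)S·πr² = σ·4πr²·T⁴ ⇒ S = 4σT⁴/(1−a).
S = 4·5.67×10⁻⁸·(260)⁴/0.400 = 2591 W/m².
Flux falls as S = L/(4πd²), so d = √(L/(4πS)) = √(1.69×10²⁹/(4π·2591)).

d ≈ 2.28×10¹² m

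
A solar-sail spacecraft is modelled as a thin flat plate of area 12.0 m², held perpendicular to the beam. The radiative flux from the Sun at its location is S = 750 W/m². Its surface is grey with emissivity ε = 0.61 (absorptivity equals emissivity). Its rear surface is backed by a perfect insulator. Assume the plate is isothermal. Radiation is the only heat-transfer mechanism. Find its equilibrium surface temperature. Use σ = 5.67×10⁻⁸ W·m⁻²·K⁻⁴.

T ≈ 339 K

At equilibrium, absorbed power = emitted power.
Absorbing cross-section = A = 12.00 m²; emitting surface = A = 12.00 m² (ratio 1).
εS·A_cross = εσ·A_surf·T⁴  ⇒  T⁴ = S/(1σ)   (ε cancels).
T⁴ = 750/(1·5.67×10⁻⁸) = 1.323×10¹⁰ K⁴.
T = (1.323×10¹⁰)^(1/4).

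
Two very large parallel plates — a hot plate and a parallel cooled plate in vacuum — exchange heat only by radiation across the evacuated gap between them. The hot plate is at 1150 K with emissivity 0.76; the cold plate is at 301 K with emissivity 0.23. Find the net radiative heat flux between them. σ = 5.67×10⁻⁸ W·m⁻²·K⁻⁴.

For two infinite grey parallel plates, q = σ(T₁⁴ − T₂⁴)/(1/ε₁ + 1/ε₂ − 1).
T₁⁴ − T₂⁴ = 1.749×10¹² − 8.209×10⁹ = 1.741×10¹² K⁴.
1/ε₁ + 1/ε₂ − 1 = 1.316 + 4.348 − 1 = 4.664.
q = 5.67×10⁻⁸ × 1.741×10¹² / 4.664.

q ≈ 21200 W/m²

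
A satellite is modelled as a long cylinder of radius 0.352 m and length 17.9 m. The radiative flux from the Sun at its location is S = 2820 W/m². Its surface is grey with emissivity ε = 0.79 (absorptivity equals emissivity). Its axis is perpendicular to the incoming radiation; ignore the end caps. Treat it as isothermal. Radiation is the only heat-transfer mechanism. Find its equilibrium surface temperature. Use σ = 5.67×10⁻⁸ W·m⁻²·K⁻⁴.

At equilibrium, absorbed power = emitted power.
Absorbing cross-section = 2rL = 12.60 m²; emitting surface = 2πrL = 39.59 m² (ratio π).
εS·A_cross = εσ·A_surf·T⁴  ⇒  T⁴ = S/(πσ)   (ε cancels).
T⁴ = 2820/(π·5.67×10⁻⁸) = 1.583×10¹⁰ K⁴.
T = (1.583×10¹⁰)^(1/4).

T ≈ 355 K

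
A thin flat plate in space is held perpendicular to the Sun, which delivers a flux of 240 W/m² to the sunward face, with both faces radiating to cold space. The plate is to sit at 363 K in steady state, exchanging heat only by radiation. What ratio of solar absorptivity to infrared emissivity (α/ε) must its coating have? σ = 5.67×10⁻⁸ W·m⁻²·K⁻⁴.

α/ε ≈ 8.20

Balance: αS·A = εσ·2A·T⁴ ⇒ α/ε = 2σT⁴/S.
α/ε = 2·5.67×10⁻⁸·(363)⁴/240 = 2·5.67×10⁻⁸·1.736×10¹⁰/240.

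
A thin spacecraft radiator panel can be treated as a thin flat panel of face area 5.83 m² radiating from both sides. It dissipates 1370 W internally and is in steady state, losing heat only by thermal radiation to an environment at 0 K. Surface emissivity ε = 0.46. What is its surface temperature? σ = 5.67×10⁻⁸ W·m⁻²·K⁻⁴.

Steady state: internal power = radiated power, P = εσA T⁴.
Radiating area A = 2·5.83 = 11.66 m².
T⁴ = P/(εσA) = 1370/(0.46·5.67×10⁻⁸·11.66) = 4.505×10⁹ K⁴.
T = (4.505×10⁹)^(1/4).

T ≈ 259 K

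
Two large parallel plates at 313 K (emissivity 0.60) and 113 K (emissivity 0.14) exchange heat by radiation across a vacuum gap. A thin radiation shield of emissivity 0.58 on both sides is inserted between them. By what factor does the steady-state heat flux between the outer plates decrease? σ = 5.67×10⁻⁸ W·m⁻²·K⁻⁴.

factor ≈ 1.31

Without shield: q₀ = σΔ(T⁴)/(1/ε₁+1/ε₂−1) with denominator 7.810.
With shield the two gaps are in series; the resistances add: (1/ε₁+1/ε_s−1)+(1/ε_s+1/ε₂−1) = 2.391+7.867 = 10.26.
Heat-flux ratio q₀/q = 10.26/7.810.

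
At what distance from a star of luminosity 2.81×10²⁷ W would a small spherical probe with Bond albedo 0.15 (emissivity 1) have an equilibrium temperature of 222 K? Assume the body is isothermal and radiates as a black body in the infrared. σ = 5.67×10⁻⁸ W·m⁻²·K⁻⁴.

d ≈ 5.87×10¹¹ m

For an isothermal black-emitting sphere, (1−a)S·πr² = σ·4πr²·T⁴ ⇒ S = 4σT⁴/(1−a).
S = 4·5.67×10⁻⁸·(222)⁴/0.850 = 648.1 W/m².
Flux falls as S = L/(4πd²), so d = √(L/(4πS)) = √(2.81×10²⁷/(4π·648.1)).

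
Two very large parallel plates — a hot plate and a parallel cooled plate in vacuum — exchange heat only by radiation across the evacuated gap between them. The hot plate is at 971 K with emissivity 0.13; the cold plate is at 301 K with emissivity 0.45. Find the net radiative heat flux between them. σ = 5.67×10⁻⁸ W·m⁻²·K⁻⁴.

For two infinite grey parallel plates, q = σ(T₁⁴ − T₂⁴)/(1/ε₁ + 1/ε₂ − 1).
T₁⁴ − T₂⁴ = 8.889×10¹¹ − 8.209×10⁹ = 8.807×10¹¹ K⁴.
1/ε₁ + 1/ε₂ − 1 = 7.692 + 2.222 − 1 = 8.915.
q = 5.67×10⁻⁸ × 8.807×10¹¹ / 8.915.

q ≈ 5600 W/m²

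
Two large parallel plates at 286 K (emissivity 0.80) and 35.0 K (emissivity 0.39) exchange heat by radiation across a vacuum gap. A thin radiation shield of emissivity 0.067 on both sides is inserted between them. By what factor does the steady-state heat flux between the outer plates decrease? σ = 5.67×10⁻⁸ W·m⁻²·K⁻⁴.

Without shield: q₀ = σΔ(T⁴)/(1/ε₁+1/ε₂−1) with denominator 2.814.
With shield the two gaps are in series; the resistances add: (1/ε₁+1/ε_s−1)+(1/ε_s+1/ε₂−1) = 15.18+16.49 = 31.66.
Heat-flux ratio q₀/q = 31.66/2.814.

factor ≈ 11.3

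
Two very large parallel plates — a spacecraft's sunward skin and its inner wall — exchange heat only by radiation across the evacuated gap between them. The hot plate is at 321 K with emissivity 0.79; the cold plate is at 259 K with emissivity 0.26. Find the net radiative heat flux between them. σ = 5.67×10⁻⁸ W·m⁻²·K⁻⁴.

q ≈ 84.4 W/m²

For two infinite grey parallel plates, q = σ(T₁⁴ − T₂⁴)/(1/ε₁ + 1/ε₂ − 1).
T₁⁴ − T₂⁴ = 1.062×10¹⁰ − 4.500×10⁹ = 6.118×10⁹ K⁴.
1/ε₁ + 1/ε₂ − 1 = 1.266 + 3.846 − 1 = 4.112.
q = 5.67×10⁻⁸ × 6.118×10⁹ / 4.112.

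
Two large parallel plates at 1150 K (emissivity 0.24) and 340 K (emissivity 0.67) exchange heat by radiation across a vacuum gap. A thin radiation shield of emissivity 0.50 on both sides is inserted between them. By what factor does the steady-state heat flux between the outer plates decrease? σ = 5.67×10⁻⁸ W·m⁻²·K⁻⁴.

Without shield: q₀ = σΔ(T⁴)/(1/ε₁+1/ε₂−1) with denominator 4.659.
With shield the two gaps are in series; the resistances add: (1/ε₁+1/ε_s−1)+(1/ε_s+1/ε₂−1) = 5.167+2.493 = 7.659.
Heat-flux ratio q₀/q = 7.659/4.659.

factor ≈ 1.64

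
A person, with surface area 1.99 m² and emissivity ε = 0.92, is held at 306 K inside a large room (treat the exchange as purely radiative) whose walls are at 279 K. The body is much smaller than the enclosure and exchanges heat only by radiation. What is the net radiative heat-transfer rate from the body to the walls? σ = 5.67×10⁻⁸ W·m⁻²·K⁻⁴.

For a small grey body in a large enclosure: P_net = εσA(T_body⁴ − T_wall⁴).
A = 1.99 m²; T_body⁴ − T_wall⁴ = 8.768×10⁹ − 6.059×10⁹ = 2.708×10⁹ K⁴.
|P_net| = 0.92·5.67×10⁻⁸·1.990·2.708×10⁹.

P_net ≈ 281 W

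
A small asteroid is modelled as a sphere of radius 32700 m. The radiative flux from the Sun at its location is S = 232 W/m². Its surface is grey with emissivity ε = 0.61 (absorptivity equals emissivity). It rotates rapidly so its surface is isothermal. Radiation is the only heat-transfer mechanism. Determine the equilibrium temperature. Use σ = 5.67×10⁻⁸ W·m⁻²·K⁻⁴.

T ≈ 179 K

At equilibrium, absorbed power = emitted power.
Absorbing cross-section = πr² = 3.359×10⁹ m²; emitting surface = 4πr² = 1.344×10¹⁰ m² (ratio 4).
εS·A_cross = εσ·A_surf·T⁴  ⇒  T⁴ = S/(4σ)   (ε cancels).
T⁴ = 232/(4·5.67×10⁻⁸) = 1.023×10⁹ K⁴.
T = (1.023×10⁹)^(1/4).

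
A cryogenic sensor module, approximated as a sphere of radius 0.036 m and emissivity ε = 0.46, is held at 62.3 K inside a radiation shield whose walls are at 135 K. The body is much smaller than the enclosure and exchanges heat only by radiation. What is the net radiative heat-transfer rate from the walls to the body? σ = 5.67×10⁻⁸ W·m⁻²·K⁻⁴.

P_net ≈ 0.135 W

For a small grey body in a large enclosure: P_net = εσA(T_body⁴ − T_wall⁴).
A = 4πr² = 0.01629 m²; T_body⁴ − T_wall⁴ = 1.506×10⁷ − 3.322×10⁸ = -3.171×10⁸ K⁴.
|P_net| = 0.46·5.67×10⁻⁸·0.01629·3.171×10⁸.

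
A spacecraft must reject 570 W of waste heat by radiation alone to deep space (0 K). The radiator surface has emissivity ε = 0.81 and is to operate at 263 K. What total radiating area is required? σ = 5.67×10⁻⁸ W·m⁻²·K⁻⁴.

P = εσA T⁴ ⇒ A = P/(εσT⁴).
T⁴ = 4.784×10⁹ K⁴.
A = 570/(0.81 × 5.67×10⁻⁸ × 4.784×10⁹).

A ≈ 2.59 m²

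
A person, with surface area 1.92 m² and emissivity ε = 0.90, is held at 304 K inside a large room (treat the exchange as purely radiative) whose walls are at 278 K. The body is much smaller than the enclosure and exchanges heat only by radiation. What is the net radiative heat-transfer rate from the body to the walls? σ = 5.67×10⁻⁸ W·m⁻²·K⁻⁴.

P_net ≈ 252 W

For a small grey body in a large enclosure: P_net = εσA(T_body⁴ − T_wall⁴).
A = 1.92 m²; T_body⁴ − T_wall⁴ = 8.541×10⁹ − 5.973×10⁹ = 2.568×10⁹ K⁴.
|P_net| = 0.90·5.67×10⁻⁸·1.920·2.568×10⁹.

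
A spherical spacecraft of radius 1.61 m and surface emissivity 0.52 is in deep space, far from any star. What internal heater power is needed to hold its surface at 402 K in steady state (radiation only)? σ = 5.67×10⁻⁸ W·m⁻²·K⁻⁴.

P ≈ 25100 W

P = εσ·4πr²·T⁴.
4πr² = 32.57 m²; T⁴ = 2.612×10¹⁰ K⁴.
P = 0.52·5.67×10⁻⁸·32.57·2.612×10¹⁰.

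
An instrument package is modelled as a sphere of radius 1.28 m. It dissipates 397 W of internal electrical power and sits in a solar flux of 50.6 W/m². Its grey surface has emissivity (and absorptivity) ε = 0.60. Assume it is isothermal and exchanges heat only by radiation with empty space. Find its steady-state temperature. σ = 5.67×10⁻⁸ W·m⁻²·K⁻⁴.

T ≈ 168 K

At steady state, absorbed solar power + internal power = radiated power.
Absorbed: α·S·A_cross = 0.60·50.6·5.147 = 156.3 W (cross-section πr²).
Total input = 156.3 + 397 = 553.3 W.
Radiated: εσ·A_surf·T⁴ with A_surf = 4πr² = 20.59 m².
T⁴ = 553.3/(0.60·5.67×10⁻⁸·20.59) = 7.899×10⁸ K⁴.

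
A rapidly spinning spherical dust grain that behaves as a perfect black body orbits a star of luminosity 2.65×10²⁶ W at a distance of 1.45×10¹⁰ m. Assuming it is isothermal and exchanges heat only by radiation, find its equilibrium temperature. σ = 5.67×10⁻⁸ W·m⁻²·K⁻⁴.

First find the stellar flux at distance d: S = L/(4πd²) = 2.65×10²⁶/(4π·(1.45×10¹⁰)²) = 1.003×10⁵ W/m².
For an isothermal sphere, absorbed (1−a)S·πr² = emitted σ·4πr²·T⁴, so T⁴ = (1−a)S/(4σ).
T⁴ = 1.00·1.003×10⁵/(4·5.67×10⁻⁸) = 4.422×10¹¹ K⁴.

T ≈ 815 K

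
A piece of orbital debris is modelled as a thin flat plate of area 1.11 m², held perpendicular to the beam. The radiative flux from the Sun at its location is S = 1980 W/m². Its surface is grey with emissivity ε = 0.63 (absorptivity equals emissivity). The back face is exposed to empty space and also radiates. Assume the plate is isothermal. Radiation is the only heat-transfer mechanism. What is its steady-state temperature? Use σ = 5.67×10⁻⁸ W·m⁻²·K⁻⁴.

T ≈ 364 K

At equilibrium, absorbed power = emitted power.
Absorbing cross-section = A = 1.110 m²; emitting surface = 2A = 2.220 m² (ratio 2).
εS·A_cross = εσ·A_surf·T⁴  ⇒  T⁴ = S/(2σ)   (ε cancels).
T⁴ = 1980/(2·5.67×10⁻⁸) = 1.746×10¹⁰ K⁴.
T = (1.746×10¹⁰)^(1/4).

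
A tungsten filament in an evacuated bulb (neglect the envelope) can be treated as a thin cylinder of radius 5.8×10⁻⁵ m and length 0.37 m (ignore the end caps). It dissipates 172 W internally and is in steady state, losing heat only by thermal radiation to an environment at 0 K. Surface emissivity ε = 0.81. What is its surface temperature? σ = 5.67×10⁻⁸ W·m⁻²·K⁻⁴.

T ≈ 2300 K

Steady state: internal power = radiated power, P = εσA T⁴.
Radiating area A = 2πrL = 1.348×10⁻⁴ m².
T⁴ = P/(εσA) = 172/(0.81·5.67×10⁻⁸·1.348×10⁻⁴) = 2.777×10¹³ K⁴.
T = (2.777×10¹³)^(1/4).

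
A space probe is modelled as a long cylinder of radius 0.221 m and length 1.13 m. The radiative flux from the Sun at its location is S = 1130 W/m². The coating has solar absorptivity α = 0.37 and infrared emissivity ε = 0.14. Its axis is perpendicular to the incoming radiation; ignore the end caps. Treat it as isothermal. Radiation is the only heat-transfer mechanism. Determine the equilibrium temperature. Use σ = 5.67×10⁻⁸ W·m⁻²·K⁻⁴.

T ≈ 360 K

At equilibrium, absorbed power = emitted power.
Absorbing cross-section = 2rL = 0.4995 m²; emitting surface = 2πrL = 1.569 m² (ratio π).
αS·A_cross = εσ·A_surf·T⁴  ⇒  T⁴ = αS/(ε·πσ).
T⁴ = 0.370·1130/(0.14·π·5.67×10⁻⁸) = 1.677×10¹⁰ K⁴.
T = (1.677×10¹⁰)^(1/4).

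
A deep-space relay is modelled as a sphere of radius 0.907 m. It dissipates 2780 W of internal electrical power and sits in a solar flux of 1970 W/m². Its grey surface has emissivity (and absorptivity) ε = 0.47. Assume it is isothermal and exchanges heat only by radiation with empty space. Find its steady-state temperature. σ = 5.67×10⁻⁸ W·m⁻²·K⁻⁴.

T ≈ 370 K

At steady state, absorbed solar power + internal power = radiated power.
Absorbed: α·S·A_cross = 0.47·1970·2.584 = 2393 W (cross-section πr²).
Total input = 2393 + 2780 = 5173 W.
Radiated: εσ·A_surf·T⁴ with A_surf = 4πr² = 10.34 m².
T⁴ = 5173/(0.47·5.67×10⁻⁸·10.34) = 1.878×10¹⁰ K⁴.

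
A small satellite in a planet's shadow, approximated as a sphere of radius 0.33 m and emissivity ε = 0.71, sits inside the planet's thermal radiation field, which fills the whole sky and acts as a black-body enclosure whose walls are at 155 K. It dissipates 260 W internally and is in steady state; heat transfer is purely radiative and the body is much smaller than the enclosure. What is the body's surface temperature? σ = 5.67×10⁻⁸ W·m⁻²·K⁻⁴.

For a small grey body in a large enclosure, net radiated power = εσA(T⁴ − T_w⁴).
Steady state: P = εσA(T⁴ − T_w⁴) with A = 4πr² = 1.368 m².
T⁴ = P/(εσA) + T_w⁴ = 260/(0.71·5.67×10⁻⁸·1.368) + (155)⁴
    = 4.719×10⁹ + 5.772×10⁸ = 5.297×10⁹ K⁴.

T ≈ 270 K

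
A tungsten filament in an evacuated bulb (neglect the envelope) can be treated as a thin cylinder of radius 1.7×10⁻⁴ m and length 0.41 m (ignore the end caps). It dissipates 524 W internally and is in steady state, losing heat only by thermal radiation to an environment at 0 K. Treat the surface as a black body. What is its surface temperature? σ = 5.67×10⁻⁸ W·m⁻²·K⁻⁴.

Steady state: internal power = radiated power, P = εσA T⁴.
Radiating area A = 2πrL = 4.379×10⁻⁴ m².
T⁴ = P/(εσA) = 524/(1.0·5.67×10⁻⁸·4.379×10⁻⁴) = 2.110×10¹³ K⁴.
T = (2.110×10¹³)^(1/4).

T ≈ 2140 K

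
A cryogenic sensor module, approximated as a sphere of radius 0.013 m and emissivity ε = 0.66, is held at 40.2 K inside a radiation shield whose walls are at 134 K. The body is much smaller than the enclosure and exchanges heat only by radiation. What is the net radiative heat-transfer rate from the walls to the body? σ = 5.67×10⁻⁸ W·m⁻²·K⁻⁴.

P_net ≈ 0.0254 W

For a small grey body in a large enclosure: P_net = εσA(T_body⁴ − T_wall⁴).
A = 4πr² = 0.002124 m²; T_body⁴ − T_wall⁴ = 2.612×10⁶ − 3.224×10⁸ = -3.198×10⁸ K⁴.
|P_net| = 0.66·5.67×10⁻⁸·0.002124·3.198×10⁸.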